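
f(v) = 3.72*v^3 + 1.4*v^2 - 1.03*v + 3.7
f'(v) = 11.16*v^2 + 2.8*v - 1.03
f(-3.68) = -158.94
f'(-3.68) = 139.80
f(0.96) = 7.29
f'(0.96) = 11.94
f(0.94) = 7.06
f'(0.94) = 11.46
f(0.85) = 6.12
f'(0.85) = 9.41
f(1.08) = 8.91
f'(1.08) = 15.01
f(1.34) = 13.78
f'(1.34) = 22.76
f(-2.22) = -27.81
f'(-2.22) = 47.75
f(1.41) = 15.46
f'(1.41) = 25.11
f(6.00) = 851.44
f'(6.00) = 417.53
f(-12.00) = -6210.50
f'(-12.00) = 1572.41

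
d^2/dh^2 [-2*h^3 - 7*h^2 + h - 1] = -12*h - 14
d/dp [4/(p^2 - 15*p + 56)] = 4*(15 - 2*p)/(p^2 - 15*p + 56)^2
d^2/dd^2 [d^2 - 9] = 2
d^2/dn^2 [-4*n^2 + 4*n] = -8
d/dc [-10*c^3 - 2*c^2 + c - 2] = -30*c^2 - 4*c + 1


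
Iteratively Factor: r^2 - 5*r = (r)*(r - 5)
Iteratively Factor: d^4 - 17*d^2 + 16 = (d + 4)*(d^3 - 4*d^2 - d + 4) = (d - 4)*(d + 4)*(d^2 - 1) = (d - 4)*(d + 1)*(d + 4)*(d - 1)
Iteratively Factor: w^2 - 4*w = (w)*(w - 4)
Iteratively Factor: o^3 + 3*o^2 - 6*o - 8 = (o + 1)*(o^2 + 2*o - 8) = (o + 1)*(o + 4)*(o - 2)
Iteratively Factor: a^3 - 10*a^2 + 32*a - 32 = (a - 2)*(a^2 - 8*a + 16) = (a - 4)*(a - 2)*(a - 4)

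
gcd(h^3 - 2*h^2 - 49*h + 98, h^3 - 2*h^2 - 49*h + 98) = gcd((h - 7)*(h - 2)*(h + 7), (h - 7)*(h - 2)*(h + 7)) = h^3 - 2*h^2 - 49*h + 98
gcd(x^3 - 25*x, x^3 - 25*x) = x^3 - 25*x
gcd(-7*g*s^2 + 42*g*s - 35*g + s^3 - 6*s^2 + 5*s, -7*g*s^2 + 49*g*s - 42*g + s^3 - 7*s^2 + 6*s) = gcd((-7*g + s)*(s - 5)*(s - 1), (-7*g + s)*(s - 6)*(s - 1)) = -7*g*s + 7*g + s^2 - s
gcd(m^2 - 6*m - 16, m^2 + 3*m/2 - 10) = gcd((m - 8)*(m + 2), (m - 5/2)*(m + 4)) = 1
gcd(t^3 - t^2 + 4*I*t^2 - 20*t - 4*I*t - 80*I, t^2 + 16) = t + 4*I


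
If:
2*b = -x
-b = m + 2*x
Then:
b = -x/2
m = -3*x/2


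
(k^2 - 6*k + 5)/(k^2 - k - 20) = (k - 1)/(k + 4)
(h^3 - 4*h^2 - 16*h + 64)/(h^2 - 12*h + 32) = (h^2 - 16)/(h - 8)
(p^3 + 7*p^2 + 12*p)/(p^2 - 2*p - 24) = p*(p + 3)/(p - 6)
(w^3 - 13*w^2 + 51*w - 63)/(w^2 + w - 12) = (w^2 - 10*w + 21)/(w + 4)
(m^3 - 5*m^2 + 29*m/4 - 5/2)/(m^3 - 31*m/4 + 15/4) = (m - 2)/(m + 3)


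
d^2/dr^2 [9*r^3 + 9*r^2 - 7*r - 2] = 54*r + 18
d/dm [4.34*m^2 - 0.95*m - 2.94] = 8.68*m - 0.95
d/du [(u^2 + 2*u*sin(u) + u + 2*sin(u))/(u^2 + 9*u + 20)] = (-(2*u + 9)*(u^2 + 2*u*sin(u) + u + 2*sin(u)) + (u^2 + 9*u + 20)*(2*u*cos(u) + 2*u + 2*sqrt(2)*sin(u + pi/4) + 1))/(u^2 + 9*u + 20)^2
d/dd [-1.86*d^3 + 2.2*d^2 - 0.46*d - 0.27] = -5.58*d^2 + 4.4*d - 0.46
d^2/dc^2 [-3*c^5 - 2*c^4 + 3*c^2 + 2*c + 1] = -60*c^3 - 24*c^2 + 6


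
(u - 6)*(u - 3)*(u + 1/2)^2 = u^4 - 8*u^3 + 37*u^2/4 + 63*u/4 + 9/2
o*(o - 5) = o^2 - 5*o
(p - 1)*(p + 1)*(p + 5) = p^3 + 5*p^2 - p - 5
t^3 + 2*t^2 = t^2*(t + 2)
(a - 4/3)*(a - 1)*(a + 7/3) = a^3 - 37*a/9 + 28/9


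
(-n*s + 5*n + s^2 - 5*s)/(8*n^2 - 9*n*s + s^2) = (s - 5)/(-8*n + s)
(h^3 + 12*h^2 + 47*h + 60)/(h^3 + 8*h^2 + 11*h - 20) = (h + 3)/(h - 1)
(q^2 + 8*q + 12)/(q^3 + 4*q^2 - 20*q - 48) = 1/(q - 4)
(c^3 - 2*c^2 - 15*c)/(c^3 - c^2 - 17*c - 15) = c/(c + 1)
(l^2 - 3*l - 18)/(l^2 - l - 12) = (l - 6)/(l - 4)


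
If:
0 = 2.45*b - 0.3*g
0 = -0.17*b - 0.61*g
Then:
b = 0.00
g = 0.00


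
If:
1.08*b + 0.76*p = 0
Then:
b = -0.703703703703704*p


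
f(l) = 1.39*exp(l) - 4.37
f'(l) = 1.39*exp(l)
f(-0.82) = -3.76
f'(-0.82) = 0.61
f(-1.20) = -3.95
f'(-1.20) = 0.42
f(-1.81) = -4.14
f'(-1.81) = 0.23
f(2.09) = 6.87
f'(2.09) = 11.24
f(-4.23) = -4.35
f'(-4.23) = 0.02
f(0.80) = -1.28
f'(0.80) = 3.09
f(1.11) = -0.15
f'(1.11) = 4.22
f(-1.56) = -4.08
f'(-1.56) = 0.29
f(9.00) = 11258.92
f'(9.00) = 11263.29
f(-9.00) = -4.37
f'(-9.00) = 0.00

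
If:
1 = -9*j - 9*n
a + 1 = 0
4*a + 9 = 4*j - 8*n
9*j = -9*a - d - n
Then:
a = -1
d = 172/27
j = 37/108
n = -49/108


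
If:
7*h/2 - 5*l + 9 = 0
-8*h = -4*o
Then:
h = o/2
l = 7*o/20 + 9/5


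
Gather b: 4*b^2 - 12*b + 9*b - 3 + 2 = 4*b^2 - 3*b - 1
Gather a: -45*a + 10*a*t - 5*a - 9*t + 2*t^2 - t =a*(10*t - 50) + 2*t^2 - 10*t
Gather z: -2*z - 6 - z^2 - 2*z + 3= -z^2 - 4*z - 3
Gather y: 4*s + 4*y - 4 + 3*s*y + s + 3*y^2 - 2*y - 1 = 5*s + 3*y^2 + y*(3*s + 2) - 5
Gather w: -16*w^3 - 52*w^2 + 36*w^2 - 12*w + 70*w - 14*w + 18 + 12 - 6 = -16*w^3 - 16*w^2 + 44*w + 24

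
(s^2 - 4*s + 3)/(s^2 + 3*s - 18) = (s - 1)/(s + 6)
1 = 1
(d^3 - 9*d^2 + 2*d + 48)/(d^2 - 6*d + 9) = (d^2 - 6*d - 16)/(d - 3)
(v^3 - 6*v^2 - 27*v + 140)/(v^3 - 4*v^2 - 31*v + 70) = (v - 4)/(v - 2)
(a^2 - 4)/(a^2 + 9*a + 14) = (a - 2)/(a + 7)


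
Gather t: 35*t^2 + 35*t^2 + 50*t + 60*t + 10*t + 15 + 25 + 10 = 70*t^2 + 120*t + 50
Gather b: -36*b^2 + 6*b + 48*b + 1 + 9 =-36*b^2 + 54*b + 10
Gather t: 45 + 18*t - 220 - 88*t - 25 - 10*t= -80*t - 200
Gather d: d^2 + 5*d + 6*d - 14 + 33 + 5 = d^2 + 11*d + 24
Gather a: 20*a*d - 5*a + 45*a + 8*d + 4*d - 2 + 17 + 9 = a*(20*d + 40) + 12*d + 24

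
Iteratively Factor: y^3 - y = (y - 1)*(y^2 + y) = y*(y - 1)*(y + 1)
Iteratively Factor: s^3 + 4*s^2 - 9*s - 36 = (s - 3)*(s^2 + 7*s + 12) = (s - 3)*(s + 3)*(s + 4)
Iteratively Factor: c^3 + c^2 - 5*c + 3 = (c - 1)*(c^2 + 2*c - 3) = (c - 1)*(c + 3)*(c - 1)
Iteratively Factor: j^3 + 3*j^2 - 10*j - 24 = (j + 2)*(j^2 + j - 12) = (j + 2)*(j + 4)*(j - 3)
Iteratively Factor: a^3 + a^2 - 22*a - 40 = (a + 4)*(a^2 - 3*a - 10) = (a + 2)*(a + 4)*(a - 5)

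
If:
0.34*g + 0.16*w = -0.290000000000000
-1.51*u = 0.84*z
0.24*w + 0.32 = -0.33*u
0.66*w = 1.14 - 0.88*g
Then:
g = -4.47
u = -6.56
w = 7.69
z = 11.80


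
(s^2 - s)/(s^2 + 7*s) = (s - 1)/(s + 7)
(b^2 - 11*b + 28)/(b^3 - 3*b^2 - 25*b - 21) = (b - 4)/(b^2 + 4*b + 3)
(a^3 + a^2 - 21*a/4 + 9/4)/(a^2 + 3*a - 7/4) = (2*a^2 + 3*a - 9)/(2*a + 7)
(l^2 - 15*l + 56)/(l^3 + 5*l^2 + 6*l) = (l^2 - 15*l + 56)/(l*(l^2 + 5*l + 6))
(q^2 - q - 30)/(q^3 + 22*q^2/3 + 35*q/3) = 3*(q - 6)/(q*(3*q + 7))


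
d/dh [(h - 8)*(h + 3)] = 2*h - 5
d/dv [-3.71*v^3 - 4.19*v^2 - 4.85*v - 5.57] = -11.13*v^2 - 8.38*v - 4.85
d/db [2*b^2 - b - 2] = 4*b - 1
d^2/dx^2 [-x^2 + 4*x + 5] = -2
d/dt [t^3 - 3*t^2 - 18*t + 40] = 3*t^2 - 6*t - 18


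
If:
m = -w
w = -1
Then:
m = 1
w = -1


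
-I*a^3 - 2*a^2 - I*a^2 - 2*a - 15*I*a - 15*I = (a - 5*I)*(a + 3*I)*(-I*a - I)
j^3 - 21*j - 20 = (j - 5)*(j + 1)*(j + 4)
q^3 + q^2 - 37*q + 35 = (q - 5)*(q - 1)*(q + 7)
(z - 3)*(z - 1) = z^2 - 4*z + 3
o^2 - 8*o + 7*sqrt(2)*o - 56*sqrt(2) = (o - 8)*(o + 7*sqrt(2))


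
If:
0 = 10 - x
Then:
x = 10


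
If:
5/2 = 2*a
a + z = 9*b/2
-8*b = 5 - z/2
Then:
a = 5/4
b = -45/46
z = -130/23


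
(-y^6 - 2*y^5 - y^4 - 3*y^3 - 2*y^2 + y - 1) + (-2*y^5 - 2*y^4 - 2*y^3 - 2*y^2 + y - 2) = -y^6 - 4*y^5 - 3*y^4 - 5*y^3 - 4*y^2 + 2*y - 3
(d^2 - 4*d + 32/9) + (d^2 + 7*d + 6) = 2*d^2 + 3*d + 86/9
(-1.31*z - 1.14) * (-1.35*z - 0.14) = 1.7685*z^2 + 1.7224*z + 0.1596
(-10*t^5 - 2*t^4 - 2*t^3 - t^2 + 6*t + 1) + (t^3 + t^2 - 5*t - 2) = -10*t^5 - 2*t^4 - t^3 + t - 1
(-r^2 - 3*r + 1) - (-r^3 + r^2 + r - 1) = r^3 - 2*r^2 - 4*r + 2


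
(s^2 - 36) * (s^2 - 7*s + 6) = s^4 - 7*s^3 - 30*s^2 + 252*s - 216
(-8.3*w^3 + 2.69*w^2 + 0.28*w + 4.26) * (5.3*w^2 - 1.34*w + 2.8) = -43.99*w^5 + 25.379*w^4 - 25.3606*w^3 + 29.7348*w^2 - 4.9244*w + 11.928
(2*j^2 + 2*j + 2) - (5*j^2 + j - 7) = -3*j^2 + j + 9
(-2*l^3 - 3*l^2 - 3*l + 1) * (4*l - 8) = -8*l^4 + 4*l^3 + 12*l^2 + 28*l - 8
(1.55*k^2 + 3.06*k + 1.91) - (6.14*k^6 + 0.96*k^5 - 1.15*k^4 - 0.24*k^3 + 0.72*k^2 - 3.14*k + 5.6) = -6.14*k^6 - 0.96*k^5 + 1.15*k^4 + 0.24*k^3 + 0.83*k^2 + 6.2*k - 3.69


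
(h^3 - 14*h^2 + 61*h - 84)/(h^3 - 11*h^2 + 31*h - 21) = (h - 4)/(h - 1)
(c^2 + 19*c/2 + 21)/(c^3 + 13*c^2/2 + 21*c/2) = (c + 6)/(c*(c + 3))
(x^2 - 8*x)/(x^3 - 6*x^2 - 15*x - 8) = x/(x^2 + 2*x + 1)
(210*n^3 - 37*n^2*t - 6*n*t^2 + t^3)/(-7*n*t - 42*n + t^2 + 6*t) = (-30*n^2 + n*t + t^2)/(t + 6)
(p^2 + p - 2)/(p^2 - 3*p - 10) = (p - 1)/(p - 5)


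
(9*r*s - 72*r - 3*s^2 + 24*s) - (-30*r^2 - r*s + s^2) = 30*r^2 + 10*r*s - 72*r - 4*s^2 + 24*s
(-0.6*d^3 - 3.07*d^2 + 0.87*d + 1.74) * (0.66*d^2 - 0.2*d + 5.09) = -0.396*d^5 - 1.9062*d^4 - 1.8658*d^3 - 14.6519*d^2 + 4.0803*d + 8.8566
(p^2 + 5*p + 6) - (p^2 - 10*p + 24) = 15*p - 18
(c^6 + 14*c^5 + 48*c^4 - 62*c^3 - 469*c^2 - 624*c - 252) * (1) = c^6 + 14*c^5 + 48*c^4 - 62*c^3 - 469*c^2 - 624*c - 252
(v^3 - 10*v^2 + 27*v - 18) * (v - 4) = v^4 - 14*v^3 + 67*v^2 - 126*v + 72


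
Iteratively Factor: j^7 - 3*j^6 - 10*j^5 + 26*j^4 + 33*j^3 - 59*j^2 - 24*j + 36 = (j + 2)*(j^6 - 5*j^5 + 26*j^3 - 19*j^2 - 21*j + 18) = (j - 3)*(j + 2)*(j^5 - 2*j^4 - 6*j^3 + 8*j^2 + 5*j - 6) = (j - 3)*(j + 1)*(j + 2)*(j^4 - 3*j^3 - 3*j^2 + 11*j - 6) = (j - 3)^2*(j + 1)*(j + 2)*(j^3 - 3*j + 2) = (j - 3)^2*(j - 1)*(j + 1)*(j + 2)*(j^2 + j - 2) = (j - 3)^2*(j - 1)^2*(j + 1)*(j + 2)*(j + 2)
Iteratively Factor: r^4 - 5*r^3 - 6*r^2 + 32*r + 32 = (r + 2)*(r^3 - 7*r^2 + 8*r + 16) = (r - 4)*(r + 2)*(r^2 - 3*r - 4) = (r - 4)*(r + 1)*(r + 2)*(r - 4)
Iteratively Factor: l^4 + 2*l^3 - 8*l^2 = (l + 4)*(l^3 - 2*l^2) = l*(l + 4)*(l^2 - 2*l) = l*(l - 2)*(l + 4)*(l)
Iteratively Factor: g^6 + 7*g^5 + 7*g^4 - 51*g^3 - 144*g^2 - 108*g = (g + 3)*(g^5 + 4*g^4 - 5*g^3 - 36*g^2 - 36*g) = g*(g + 3)*(g^4 + 4*g^3 - 5*g^2 - 36*g - 36) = g*(g + 2)*(g + 3)*(g^3 + 2*g^2 - 9*g - 18) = g*(g + 2)^2*(g + 3)*(g^2 - 9) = g*(g - 3)*(g + 2)^2*(g + 3)*(g + 3)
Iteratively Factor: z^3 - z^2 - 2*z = (z + 1)*(z^2 - 2*z) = z*(z + 1)*(z - 2)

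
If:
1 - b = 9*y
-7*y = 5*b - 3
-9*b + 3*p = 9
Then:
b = 10/19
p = 87/19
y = 1/19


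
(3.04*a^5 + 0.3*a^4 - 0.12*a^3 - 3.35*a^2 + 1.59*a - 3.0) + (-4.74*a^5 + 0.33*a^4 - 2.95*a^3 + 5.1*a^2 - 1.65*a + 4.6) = -1.7*a^5 + 0.63*a^4 - 3.07*a^3 + 1.75*a^2 - 0.0599999999999998*a + 1.6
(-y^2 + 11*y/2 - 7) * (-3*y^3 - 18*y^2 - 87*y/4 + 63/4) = 3*y^5 + 3*y^4/2 - 225*y^3/4 - 75*y^2/8 + 1911*y/8 - 441/4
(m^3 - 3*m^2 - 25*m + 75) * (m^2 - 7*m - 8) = m^5 - 10*m^4 - 12*m^3 + 274*m^2 - 325*m - 600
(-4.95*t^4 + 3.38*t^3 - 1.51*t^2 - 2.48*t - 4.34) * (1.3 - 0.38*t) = 1.881*t^5 - 7.7194*t^4 + 4.9678*t^3 - 1.0206*t^2 - 1.5748*t - 5.642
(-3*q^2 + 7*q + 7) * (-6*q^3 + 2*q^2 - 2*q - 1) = 18*q^5 - 48*q^4 - 22*q^3 + 3*q^2 - 21*q - 7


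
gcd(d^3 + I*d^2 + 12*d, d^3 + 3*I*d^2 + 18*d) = d^2 - 3*I*d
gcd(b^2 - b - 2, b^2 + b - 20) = 1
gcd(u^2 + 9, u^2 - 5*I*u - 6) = u - 3*I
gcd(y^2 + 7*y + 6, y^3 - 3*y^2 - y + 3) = y + 1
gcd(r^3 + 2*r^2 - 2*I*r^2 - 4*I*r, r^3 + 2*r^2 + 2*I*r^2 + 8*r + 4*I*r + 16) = r^2 + r*(2 - 2*I) - 4*I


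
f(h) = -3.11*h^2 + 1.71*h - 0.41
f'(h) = 1.71 - 6.22*h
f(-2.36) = -21.77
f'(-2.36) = 16.39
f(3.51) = -32.72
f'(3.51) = -20.12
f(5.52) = -85.73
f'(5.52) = -32.62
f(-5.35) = -98.57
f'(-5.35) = 34.99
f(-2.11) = -17.86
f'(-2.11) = 14.83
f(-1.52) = -10.19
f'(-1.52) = 11.16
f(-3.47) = -43.79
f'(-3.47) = 23.29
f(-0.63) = -2.72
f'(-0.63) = 5.63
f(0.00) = -0.41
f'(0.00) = 1.71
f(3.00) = -23.27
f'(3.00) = -16.95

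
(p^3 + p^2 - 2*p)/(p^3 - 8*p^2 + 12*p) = (p^2 + p - 2)/(p^2 - 8*p + 12)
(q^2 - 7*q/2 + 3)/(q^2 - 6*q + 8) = (q - 3/2)/(q - 4)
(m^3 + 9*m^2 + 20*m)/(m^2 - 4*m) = (m^2 + 9*m + 20)/(m - 4)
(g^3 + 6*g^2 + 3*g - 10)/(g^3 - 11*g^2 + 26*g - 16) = (g^2 + 7*g + 10)/(g^2 - 10*g + 16)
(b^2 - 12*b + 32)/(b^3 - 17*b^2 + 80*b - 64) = (b - 4)/(b^2 - 9*b + 8)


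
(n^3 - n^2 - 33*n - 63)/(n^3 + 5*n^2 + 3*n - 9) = (n - 7)/(n - 1)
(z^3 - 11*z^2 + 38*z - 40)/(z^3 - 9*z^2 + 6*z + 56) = (z^2 - 7*z + 10)/(z^2 - 5*z - 14)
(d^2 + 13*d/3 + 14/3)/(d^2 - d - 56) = (d^2 + 13*d/3 + 14/3)/(d^2 - d - 56)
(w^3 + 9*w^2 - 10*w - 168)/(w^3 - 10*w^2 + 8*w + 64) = (w^2 + 13*w + 42)/(w^2 - 6*w - 16)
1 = 1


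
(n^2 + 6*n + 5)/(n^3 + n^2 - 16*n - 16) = (n + 5)/(n^2 - 16)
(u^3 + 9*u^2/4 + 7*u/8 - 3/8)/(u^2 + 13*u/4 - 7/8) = (2*u^2 + 5*u + 3)/(2*u + 7)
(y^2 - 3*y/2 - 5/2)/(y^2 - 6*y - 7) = (y - 5/2)/(y - 7)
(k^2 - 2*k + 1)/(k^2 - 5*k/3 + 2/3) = 3*(k - 1)/(3*k - 2)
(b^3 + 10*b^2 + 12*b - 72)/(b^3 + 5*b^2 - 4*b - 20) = (b^2 + 12*b + 36)/(b^2 + 7*b + 10)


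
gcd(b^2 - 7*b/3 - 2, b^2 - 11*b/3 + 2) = b - 3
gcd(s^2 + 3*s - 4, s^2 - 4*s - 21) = 1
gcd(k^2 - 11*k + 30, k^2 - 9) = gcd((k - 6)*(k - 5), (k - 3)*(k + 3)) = 1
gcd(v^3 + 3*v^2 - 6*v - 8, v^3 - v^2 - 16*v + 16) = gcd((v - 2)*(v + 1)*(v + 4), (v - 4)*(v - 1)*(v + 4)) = v + 4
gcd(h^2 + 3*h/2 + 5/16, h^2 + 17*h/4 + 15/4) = h + 5/4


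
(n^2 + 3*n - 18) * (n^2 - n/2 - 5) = n^4 + 5*n^3/2 - 49*n^2/2 - 6*n + 90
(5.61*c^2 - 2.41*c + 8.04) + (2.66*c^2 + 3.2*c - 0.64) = 8.27*c^2 + 0.79*c + 7.4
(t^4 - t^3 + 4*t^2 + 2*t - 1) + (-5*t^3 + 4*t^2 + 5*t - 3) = t^4 - 6*t^3 + 8*t^2 + 7*t - 4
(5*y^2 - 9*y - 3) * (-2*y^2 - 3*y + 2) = -10*y^4 + 3*y^3 + 43*y^2 - 9*y - 6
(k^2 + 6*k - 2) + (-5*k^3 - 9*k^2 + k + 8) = -5*k^3 - 8*k^2 + 7*k + 6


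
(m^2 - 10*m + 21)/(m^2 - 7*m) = (m - 3)/m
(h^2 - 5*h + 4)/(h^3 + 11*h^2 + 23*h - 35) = (h - 4)/(h^2 + 12*h + 35)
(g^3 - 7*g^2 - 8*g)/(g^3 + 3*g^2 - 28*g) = (g^2 - 7*g - 8)/(g^2 + 3*g - 28)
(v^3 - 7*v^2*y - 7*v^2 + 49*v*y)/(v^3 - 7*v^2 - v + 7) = v*(v - 7*y)/(v^2 - 1)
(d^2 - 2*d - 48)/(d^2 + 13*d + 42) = (d - 8)/(d + 7)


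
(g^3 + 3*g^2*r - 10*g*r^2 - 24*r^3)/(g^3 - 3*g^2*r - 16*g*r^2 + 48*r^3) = (-g - 2*r)/(-g + 4*r)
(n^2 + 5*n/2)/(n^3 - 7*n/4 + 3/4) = 2*n*(2*n + 5)/(4*n^3 - 7*n + 3)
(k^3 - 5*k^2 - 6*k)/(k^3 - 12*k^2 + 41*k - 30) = k*(k + 1)/(k^2 - 6*k + 5)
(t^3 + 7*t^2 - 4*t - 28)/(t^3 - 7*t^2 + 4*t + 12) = (t^2 + 9*t + 14)/(t^2 - 5*t - 6)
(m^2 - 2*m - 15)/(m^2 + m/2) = 2*(m^2 - 2*m - 15)/(m*(2*m + 1))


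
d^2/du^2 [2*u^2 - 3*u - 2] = 4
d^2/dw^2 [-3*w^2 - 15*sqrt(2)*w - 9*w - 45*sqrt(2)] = -6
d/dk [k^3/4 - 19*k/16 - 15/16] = 3*k^2/4 - 19/16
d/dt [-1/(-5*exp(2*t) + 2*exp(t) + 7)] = (2 - 10*exp(t))*exp(t)/(-5*exp(2*t) + 2*exp(t) + 7)^2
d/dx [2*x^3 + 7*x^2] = 2*x*(3*x + 7)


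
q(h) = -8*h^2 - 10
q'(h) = -16*h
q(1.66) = -32.04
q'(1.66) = -26.56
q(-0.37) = -11.10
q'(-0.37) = 5.92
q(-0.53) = -12.25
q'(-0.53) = 8.48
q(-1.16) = -20.76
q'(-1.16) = 18.56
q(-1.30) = -23.52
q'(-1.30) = 20.80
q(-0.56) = -12.51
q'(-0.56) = 8.96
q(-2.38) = -55.32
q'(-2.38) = 38.08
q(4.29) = -157.23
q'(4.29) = -68.64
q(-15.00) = -1810.00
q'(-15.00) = 240.00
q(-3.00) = -82.00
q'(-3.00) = 48.00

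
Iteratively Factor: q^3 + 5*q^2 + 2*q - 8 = (q + 2)*(q^2 + 3*q - 4) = (q - 1)*(q + 2)*(q + 4)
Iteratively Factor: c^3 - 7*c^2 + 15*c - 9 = (c - 3)*(c^2 - 4*c + 3) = (c - 3)^2*(c - 1)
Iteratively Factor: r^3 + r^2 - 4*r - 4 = (r - 2)*(r^2 + 3*r + 2) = (r - 2)*(r + 2)*(r + 1)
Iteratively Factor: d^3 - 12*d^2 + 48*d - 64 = (d - 4)*(d^2 - 8*d + 16) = (d - 4)^2*(d - 4)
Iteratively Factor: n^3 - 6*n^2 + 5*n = (n - 1)*(n^2 - 5*n) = n*(n - 1)*(n - 5)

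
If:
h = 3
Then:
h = 3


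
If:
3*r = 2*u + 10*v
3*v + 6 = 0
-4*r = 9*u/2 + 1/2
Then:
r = -182/43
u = 157/43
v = -2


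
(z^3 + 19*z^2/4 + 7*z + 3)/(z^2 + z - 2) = (4*z^2 + 11*z + 6)/(4*(z - 1))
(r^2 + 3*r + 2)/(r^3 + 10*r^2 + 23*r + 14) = 1/(r + 7)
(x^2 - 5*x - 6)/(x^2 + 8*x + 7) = (x - 6)/(x + 7)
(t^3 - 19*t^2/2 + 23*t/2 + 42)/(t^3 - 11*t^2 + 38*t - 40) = (2*t^2 - 11*t - 21)/(2*(t^2 - 7*t + 10))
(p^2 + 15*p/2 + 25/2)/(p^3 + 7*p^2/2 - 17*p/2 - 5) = (2*p + 5)/(2*p^2 - 3*p - 2)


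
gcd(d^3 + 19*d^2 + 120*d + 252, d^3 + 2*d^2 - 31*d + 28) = d + 7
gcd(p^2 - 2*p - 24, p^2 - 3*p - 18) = p - 6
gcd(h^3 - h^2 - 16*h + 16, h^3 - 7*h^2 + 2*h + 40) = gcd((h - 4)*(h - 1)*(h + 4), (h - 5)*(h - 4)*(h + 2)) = h - 4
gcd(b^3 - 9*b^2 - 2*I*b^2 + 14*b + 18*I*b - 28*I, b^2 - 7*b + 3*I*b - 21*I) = b - 7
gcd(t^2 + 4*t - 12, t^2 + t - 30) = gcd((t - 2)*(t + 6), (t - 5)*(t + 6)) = t + 6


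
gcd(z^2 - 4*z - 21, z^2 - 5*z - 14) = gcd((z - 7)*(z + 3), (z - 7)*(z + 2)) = z - 7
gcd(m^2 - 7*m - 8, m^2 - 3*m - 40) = m - 8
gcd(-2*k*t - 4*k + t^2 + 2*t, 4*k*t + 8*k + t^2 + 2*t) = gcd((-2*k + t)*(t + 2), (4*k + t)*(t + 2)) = t + 2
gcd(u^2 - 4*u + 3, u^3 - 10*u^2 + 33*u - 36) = u - 3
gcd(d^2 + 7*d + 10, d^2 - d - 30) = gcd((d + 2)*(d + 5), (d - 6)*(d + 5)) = d + 5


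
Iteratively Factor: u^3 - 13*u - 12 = (u - 4)*(u^2 + 4*u + 3) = (u - 4)*(u + 1)*(u + 3)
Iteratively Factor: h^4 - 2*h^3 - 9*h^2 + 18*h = (h + 3)*(h^3 - 5*h^2 + 6*h) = h*(h + 3)*(h^2 - 5*h + 6) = h*(h - 3)*(h + 3)*(h - 2)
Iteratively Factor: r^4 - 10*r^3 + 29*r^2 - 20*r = (r - 5)*(r^3 - 5*r^2 + 4*r) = (r - 5)*(r - 4)*(r^2 - r) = r*(r - 5)*(r - 4)*(r - 1)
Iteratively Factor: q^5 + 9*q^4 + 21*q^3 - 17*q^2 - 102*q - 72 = (q - 2)*(q^4 + 11*q^3 + 43*q^2 + 69*q + 36) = (q - 2)*(q + 3)*(q^3 + 8*q^2 + 19*q + 12) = (q - 2)*(q + 3)^2*(q^2 + 5*q + 4) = (q - 2)*(q + 3)^2*(q + 4)*(q + 1)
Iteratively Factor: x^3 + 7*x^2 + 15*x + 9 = (x + 3)*(x^2 + 4*x + 3) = (x + 3)^2*(x + 1)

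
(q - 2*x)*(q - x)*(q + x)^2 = q^4 - q^3*x - 3*q^2*x^2 + q*x^3 + 2*x^4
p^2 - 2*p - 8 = (p - 4)*(p + 2)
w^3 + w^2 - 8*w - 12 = (w - 3)*(w + 2)^2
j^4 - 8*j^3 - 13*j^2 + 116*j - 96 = (j - 8)*(j - 3)*(j - 1)*(j + 4)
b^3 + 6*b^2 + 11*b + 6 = (b + 1)*(b + 2)*(b + 3)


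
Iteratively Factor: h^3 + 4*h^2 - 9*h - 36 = (h + 4)*(h^2 - 9) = (h + 3)*(h + 4)*(h - 3)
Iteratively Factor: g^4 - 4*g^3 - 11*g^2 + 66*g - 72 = (g - 3)*(g^3 - g^2 - 14*g + 24) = (g - 3)^2*(g^2 + 2*g - 8) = (g - 3)^2*(g + 4)*(g - 2)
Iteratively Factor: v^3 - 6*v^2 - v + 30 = (v - 3)*(v^2 - 3*v - 10) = (v - 3)*(v + 2)*(v - 5)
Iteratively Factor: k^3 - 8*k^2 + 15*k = (k - 5)*(k^2 - 3*k) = (k - 5)*(k - 3)*(k)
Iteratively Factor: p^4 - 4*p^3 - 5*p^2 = (p - 5)*(p^3 + p^2) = (p - 5)*(p + 1)*(p^2) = p*(p - 5)*(p + 1)*(p)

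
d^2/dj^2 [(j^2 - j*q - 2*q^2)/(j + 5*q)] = 56*q^2/(j^3 + 15*j^2*q + 75*j*q^2 + 125*q^3)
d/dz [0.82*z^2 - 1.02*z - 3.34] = 1.64*z - 1.02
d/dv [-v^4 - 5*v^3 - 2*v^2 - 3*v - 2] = -4*v^3 - 15*v^2 - 4*v - 3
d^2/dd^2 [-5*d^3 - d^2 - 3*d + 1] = -30*d - 2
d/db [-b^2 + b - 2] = 1 - 2*b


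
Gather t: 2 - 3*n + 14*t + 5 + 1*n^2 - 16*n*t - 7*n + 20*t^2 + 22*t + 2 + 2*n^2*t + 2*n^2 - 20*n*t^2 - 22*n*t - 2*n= 3*n^2 - 12*n + t^2*(20 - 20*n) + t*(2*n^2 - 38*n + 36) + 9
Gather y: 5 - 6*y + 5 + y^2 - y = y^2 - 7*y + 10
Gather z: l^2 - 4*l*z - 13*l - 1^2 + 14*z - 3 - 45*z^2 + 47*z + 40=l^2 - 13*l - 45*z^2 + z*(61 - 4*l) + 36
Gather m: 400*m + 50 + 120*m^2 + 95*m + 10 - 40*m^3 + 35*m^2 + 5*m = -40*m^3 + 155*m^2 + 500*m + 60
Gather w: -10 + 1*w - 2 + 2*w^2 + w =2*w^2 + 2*w - 12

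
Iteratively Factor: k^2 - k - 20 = (k + 4)*(k - 5)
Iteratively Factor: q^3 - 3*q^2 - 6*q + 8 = (q + 2)*(q^2 - 5*q + 4) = (q - 4)*(q + 2)*(q - 1)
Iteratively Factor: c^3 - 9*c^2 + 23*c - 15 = (c - 5)*(c^2 - 4*c + 3) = (c - 5)*(c - 1)*(c - 3)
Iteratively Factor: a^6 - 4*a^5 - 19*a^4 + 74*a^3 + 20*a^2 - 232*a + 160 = (a - 2)*(a^5 - 2*a^4 - 23*a^3 + 28*a^2 + 76*a - 80) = (a - 2)*(a + 2)*(a^4 - 4*a^3 - 15*a^2 + 58*a - 40) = (a - 2)*(a - 1)*(a + 2)*(a^3 - 3*a^2 - 18*a + 40) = (a - 5)*(a - 2)*(a - 1)*(a + 2)*(a^2 + 2*a - 8) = (a - 5)*(a - 2)^2*(a - 1)*(a + 2)*(a + 4)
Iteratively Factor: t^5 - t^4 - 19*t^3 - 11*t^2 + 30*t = (t + 3)*(t^4 - 4*t^3 - 7*t^2 + 10*t) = (t + 2)*(t + 3)*(t^3 - 6*t^2 + 5*t) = (t - 5)*(t + 2)*(t + 3)*(t^2 - t) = t*(t - 5)*(t + 2)*(t + 3)*(t - 1)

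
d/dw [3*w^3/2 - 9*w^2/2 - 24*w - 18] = 9*w^2/2 - 9*w - 24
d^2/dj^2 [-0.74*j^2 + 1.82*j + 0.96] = -1.48000000000000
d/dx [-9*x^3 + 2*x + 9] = 2 - 27*x^2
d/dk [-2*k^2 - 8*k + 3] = -4*k - 8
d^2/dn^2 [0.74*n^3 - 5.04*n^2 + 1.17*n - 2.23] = 4.44*n - 10.08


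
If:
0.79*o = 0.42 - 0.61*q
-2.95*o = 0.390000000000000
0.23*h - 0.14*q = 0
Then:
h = 0.52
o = -0.13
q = 0.86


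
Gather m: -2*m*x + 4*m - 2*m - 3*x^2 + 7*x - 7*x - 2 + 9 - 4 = m*(2 - 2*x) - 3*x^2 + 3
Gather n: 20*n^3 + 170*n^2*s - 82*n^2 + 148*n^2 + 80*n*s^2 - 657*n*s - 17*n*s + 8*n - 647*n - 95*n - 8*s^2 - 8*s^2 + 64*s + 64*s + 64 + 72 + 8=20*n^3 + n^2*(170*s + 66) + n*(80*s^2 - 674*s - 734) - 16*s^2 + 128*s + 144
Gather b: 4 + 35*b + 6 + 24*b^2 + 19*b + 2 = 24*b^2 + 54*b + 12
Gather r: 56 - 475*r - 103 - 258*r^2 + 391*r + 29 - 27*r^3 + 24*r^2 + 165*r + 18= -27*r^3 - 234*r^2 + 81*r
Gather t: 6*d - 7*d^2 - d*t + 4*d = -7*d^2 - d*t + 10*d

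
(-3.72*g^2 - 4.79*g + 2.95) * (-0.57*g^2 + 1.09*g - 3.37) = 2.1204*g^4 - 1.3245*g^3 + 5.6338*g^2 + 19.3578*g - 9.9415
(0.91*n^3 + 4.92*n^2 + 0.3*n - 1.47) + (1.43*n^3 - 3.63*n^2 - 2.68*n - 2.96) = 2.34*n^3 + 1.29*n^2 - 2.38*n - 4.43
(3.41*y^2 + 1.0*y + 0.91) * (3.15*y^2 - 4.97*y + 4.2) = 10.7415*y^4 - 13.7977*y^3 + 12.2185*y^2 - 0.322699999999999*y + 3.822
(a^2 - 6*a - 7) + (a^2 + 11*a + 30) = 2*a^2 + 5*a + 23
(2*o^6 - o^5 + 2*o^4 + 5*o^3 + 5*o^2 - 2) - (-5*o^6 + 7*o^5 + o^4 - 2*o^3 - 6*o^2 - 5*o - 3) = 7*o^6 - 8*o^5 + o^4 + 7*o^3 + 11*o^2 + 5*o + 1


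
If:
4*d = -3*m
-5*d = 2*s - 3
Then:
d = 3/5 - 2*s/5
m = 8*s/15 - 4/5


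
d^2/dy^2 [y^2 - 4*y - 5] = 2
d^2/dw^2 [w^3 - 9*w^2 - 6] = 6*w - 18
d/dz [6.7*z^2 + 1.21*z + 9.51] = 13.4*z + 1.21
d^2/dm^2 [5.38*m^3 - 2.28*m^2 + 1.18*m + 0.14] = 32.28*m - 4.56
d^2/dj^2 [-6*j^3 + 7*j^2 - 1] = 14 - 36*j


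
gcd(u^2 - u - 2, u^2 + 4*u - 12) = u - 2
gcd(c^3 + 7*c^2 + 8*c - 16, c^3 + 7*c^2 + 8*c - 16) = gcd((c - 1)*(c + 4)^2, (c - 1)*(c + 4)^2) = c^3 + 7*c^2 + 8*c - 16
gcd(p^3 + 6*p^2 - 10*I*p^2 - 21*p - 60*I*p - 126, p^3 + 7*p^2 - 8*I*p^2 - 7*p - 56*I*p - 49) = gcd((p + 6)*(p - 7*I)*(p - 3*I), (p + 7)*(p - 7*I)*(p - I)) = p - 7*I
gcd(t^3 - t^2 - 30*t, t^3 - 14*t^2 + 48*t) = t^2 - 6*t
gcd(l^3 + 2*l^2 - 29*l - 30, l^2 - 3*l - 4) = l + 1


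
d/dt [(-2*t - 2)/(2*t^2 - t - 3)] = 4/(4*t^2 - 12*t + 9)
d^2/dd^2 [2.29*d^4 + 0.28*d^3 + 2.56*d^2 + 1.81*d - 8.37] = 27.48*d^2 + 1.68*d + 5.12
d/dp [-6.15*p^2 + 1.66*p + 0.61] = 1.66 - 12.3*p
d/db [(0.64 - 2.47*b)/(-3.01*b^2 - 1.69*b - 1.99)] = (-7.4347*b^2 + 3.8528*b + 5.9969)/(9.0601*b^4 + 10.1738*b^3 + 14.8359*b^2 + 6.7262*b + 3.9601)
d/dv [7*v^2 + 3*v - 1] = 14*v + 3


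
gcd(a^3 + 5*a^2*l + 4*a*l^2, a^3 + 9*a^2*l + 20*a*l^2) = a^2 + 4*a*l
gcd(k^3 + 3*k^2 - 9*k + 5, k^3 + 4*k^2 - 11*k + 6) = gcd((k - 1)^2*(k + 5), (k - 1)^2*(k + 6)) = k^2 - 2*k + 1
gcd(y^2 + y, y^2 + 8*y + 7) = y + 1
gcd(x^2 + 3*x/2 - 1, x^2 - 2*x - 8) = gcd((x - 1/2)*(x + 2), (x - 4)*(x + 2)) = x + 2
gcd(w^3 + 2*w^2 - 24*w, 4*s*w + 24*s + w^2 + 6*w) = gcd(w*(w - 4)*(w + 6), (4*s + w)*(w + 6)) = w + 6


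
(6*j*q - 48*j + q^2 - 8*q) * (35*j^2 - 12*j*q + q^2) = 210*j^3*q - 1680*j^3 - 37*j^2*q^2 + 296*j^2*q - 6*j*q^3 + 48*j*q^2 + q^4 - 8*q^3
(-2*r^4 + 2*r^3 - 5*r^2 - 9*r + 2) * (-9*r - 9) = 18*r^5 + 27*r^3 + 126*r^2 + 63*r - 18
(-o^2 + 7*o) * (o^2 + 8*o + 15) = -o^4 - o^3 + 41*o^2 + 105*o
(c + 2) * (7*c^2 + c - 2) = 7*c^3 + 15*c^2 - 4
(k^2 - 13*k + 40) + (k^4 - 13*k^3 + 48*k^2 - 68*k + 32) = k^4 - 13*k^3 + 49*k^2 - 81*k + 72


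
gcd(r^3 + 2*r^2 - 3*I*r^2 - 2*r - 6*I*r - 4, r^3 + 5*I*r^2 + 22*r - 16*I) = r^2 - 3*I*r - 2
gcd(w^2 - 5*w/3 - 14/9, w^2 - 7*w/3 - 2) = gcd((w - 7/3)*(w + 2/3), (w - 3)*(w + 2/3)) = w + 2/3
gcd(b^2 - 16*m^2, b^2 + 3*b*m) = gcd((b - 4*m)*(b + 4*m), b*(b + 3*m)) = 1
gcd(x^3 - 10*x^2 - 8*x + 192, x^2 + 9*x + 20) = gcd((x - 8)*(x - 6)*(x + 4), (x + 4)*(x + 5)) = x + 4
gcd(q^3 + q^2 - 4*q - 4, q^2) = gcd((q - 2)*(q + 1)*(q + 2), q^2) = 1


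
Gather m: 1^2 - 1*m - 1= -m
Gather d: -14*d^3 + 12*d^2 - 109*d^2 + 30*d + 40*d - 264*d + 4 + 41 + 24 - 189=-14*d^3 - 97*d^2 - 194*d - 120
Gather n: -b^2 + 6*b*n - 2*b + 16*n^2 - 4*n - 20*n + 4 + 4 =-b^2 - 2*b + 16*n^2 + n*(6*b - 24) + 8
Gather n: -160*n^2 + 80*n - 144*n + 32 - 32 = -160*n^2 - 64*n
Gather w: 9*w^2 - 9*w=9*w^2 - 9*w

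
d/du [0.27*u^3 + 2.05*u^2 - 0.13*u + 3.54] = 0.81*u^2 + 4.1*u - 0.13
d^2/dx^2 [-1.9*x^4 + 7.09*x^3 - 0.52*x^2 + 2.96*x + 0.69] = -22.8*x^2 + 42.54*x - 1.04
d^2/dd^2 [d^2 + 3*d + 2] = 2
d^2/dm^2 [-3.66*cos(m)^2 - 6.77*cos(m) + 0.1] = -14.64*sin(m)^2 + 6.77*cos(m) + 7.32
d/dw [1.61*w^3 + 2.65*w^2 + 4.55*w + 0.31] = 4.83*w^2 + 5.3*w + 4.55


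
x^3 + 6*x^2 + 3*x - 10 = (x - 1)*(x + 2)*(x + 5)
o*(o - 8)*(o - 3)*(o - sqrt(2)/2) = o^4 - 11*o^3 - sqrt(2)*o^3/2 + 11*sqrt(2)*o^2/2 + 24*o^2 - 12*sqrt(2)*o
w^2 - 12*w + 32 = (w - 8)*(w - 4)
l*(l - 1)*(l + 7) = l^3 + 6*l^2 - 7*l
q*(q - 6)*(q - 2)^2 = q^4 - 10*q^3 + 28*q^2 - 24*q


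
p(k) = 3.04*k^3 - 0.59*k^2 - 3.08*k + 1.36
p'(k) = 9.12*k^2 - 1.18*k - 3.08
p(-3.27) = -101.17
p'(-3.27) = 98.30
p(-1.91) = -16.09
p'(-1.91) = 32.44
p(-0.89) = 1.49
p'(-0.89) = 5.19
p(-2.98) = -75.15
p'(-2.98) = 81.43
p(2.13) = 21.50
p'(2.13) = 35.78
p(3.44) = 107.53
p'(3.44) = 100.78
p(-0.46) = 2.36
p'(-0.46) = -0.61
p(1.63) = 7.94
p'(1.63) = 19.23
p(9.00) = 2142.01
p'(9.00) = 725.02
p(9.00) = 2142.01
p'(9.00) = 725.02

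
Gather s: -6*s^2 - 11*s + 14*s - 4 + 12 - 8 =-6*s^2 + 3*s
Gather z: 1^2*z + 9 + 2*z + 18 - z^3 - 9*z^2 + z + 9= -z^3 - 9*z^2 + 4*z + 36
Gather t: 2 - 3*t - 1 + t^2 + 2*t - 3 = t^2 - t - 2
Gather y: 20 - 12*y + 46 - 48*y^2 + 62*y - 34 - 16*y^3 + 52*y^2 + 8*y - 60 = -16*y^3 + 4*y^2 + 58*y - 28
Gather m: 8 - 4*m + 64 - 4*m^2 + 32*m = -4*m^2 + 28*m + 72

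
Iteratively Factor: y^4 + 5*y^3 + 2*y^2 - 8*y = (y + 4)*(y^3 + y^2 - 2*y) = (y - 1)*(y + 4)*(y^2 + 2*y) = (y - 1)*(y + 2)*(y + 4)*(y)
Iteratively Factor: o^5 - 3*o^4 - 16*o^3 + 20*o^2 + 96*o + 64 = (o + 2)*(o^4 - 5*o^3 - 6*o^2 + 32*o + 32) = (o - 4)*(o + 2)*(o^3 - o^2 - 10*o - 8) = (o - 4)^2*(o + 2)*(o^2 + 3*o + 2) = (o - 4)^2*(o + 1)*(o + 2)*(o + 2)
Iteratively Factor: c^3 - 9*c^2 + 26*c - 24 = (c - 4)*(c^2 - 5*c + 6) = (c - 4)*(c - 2)*(c - 3)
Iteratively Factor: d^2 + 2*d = (d)*(d + 2)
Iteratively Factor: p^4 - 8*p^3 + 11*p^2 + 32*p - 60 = (p + 2)*(p^3 - 10*p^2 + 31*p - 30) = (p - 3)*(p + 2)*(p^2 - 7*p + 10) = (p - 5)*(p - 3)*(p + 2)*(p - 2)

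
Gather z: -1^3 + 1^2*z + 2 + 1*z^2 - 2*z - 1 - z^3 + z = -z^3 + z^2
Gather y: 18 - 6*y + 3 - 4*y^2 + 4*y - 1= -4*y^2 - 2*y + 20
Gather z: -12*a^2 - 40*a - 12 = -12*a^2 - 40*a - 12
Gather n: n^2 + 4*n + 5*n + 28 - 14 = n^2 + 9*n + 14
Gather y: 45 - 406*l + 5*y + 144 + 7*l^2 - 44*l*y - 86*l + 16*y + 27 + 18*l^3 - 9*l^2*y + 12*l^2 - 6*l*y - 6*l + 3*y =18*l^3 + 19*l^2 - 498*l + y*(-9*l^2 - 50*l + 24) + 216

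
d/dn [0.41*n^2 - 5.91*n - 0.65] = 0.82*n - 5.91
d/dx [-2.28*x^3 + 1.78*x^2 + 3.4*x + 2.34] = -6.84*x^2 + 3.56*x + 3.4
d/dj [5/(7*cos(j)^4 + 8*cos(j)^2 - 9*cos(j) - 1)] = 5*(28*cos(j)^3 + 16*cos(j) - 9)*sin(j)/(7*cos(j)^4 + 8*cos(j)^2 - 9*cos(j) - 1)^2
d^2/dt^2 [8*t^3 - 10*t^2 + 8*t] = 48*t - 20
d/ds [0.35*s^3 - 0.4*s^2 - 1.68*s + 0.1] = 1.05*s^2 - 0.8*s - 1.68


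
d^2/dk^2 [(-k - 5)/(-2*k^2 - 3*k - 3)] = 2*((k + 5)*(4*k + 3)^2 - (6*k + 13)*(2*k^2 + 3*k + 3))/(2*k^2 + 3*k + 3)^3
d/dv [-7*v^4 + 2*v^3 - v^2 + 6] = 2*v*(-14*v^2 + 3*v - 1)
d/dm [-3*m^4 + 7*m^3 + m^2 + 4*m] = -12*m^3 + 21*m^2 + 2*m + 4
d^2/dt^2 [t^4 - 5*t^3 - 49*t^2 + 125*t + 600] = 12*t^2 - 30*t - 98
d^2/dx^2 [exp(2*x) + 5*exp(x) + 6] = (4*exp(x) + 5)*exp(x)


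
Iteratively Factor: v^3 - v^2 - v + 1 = (v + 1)*(v^2 - 2*v + 1) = (v - 1)*(v + 1)*(v - 1)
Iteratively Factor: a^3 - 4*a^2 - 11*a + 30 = (a - 2)*(a^2 - 2*a - 15) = (a - 2)*(a + 3)*(a - 5)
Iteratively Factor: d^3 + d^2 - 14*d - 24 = (d + 3)*(d^2 - 2*d - 8) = (d - 4)*(d + 3)*(d + 2)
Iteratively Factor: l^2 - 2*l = (l - 2)*(l)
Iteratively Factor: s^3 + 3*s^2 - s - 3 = (s + 1)*(s^2 + 2*s - 3) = (s + 1)*(s + 3)*(s - 1)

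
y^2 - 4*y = y*(y - 4)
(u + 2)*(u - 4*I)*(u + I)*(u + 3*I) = u^4 + 2*u^3 + 13*u^2 + 26*u + 12*I*u + 24*I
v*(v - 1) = v^2 - v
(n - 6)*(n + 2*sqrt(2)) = n^2 - 6*n + 2*sqrt(2)*n - 12*sqrt(2)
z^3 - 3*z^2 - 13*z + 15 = (z - 5)*(z - 1)*(z + 3)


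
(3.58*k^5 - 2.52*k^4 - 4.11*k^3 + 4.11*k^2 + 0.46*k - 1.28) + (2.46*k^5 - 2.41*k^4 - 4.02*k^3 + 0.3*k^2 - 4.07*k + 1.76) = 6.04*k^5 - 4.93*k^4 - 8.13*k^3 + 4.41*k^2 - 3.61*k + 0.48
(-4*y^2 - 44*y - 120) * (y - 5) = -4*y^3 - 24*y^2 + 100*y + 600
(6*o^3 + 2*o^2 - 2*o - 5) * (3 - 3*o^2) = -18*o^5 - 6*o^4 + 24*o^3 + 21*o^2 - 6*o - 15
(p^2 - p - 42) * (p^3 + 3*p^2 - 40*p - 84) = p^5 + 2*p^4 - 85*p^3 - 170*p^2 + 1764*p + 3528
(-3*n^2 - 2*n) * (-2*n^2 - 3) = 6*n^4 + 4*n^3 + 9*n^2 + 6*n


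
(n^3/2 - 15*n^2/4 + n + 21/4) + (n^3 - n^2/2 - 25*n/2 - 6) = 3*n^3/2 - 17*n^2/4 - 23*n/2 - 3/4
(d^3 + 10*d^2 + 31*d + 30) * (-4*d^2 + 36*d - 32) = -4*d^5 - 4*d^4 + 204*d^3 + 676*d^2 + 88*d - 960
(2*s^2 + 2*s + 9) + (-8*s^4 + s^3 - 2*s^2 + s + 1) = -8*s^4 + s^3 + 3*s + 10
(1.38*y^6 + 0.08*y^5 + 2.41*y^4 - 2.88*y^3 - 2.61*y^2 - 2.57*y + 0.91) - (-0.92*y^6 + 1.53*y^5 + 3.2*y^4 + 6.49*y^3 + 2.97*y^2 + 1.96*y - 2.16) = 2.3*y^6 - 1.45*y^5 - 0.79*y^4 - 9.37*y^3 - 5.58*y^2 - 4.53*y + 3.07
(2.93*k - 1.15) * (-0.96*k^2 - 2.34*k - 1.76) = -2.8128*k^3 - 5.7522*k^2 - 2.4658*k + 2.024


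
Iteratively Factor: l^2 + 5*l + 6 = (l + 2)*(l + 3)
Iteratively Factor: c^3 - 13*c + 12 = (c - 1)*(c^2 + c - 12) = (c - 1)*(c + 4)*(c - 3)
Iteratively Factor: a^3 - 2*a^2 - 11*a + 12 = (a - 1)*(a^2 - a - 12) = (a - 4)*(a - 1)*(a + 3)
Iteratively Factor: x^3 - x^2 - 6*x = (x + 2)*(x^2 - 3*x) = x*(x + 2)*(x - 3)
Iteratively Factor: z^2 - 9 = (z - 3)*(z + 3)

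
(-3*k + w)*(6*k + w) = -18*k^2 + 3*k*w + w^2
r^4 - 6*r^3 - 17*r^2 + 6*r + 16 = (r - 8)*(r - 1)*(r + 1)*(r + 2)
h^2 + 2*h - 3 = (h - 1)*(h + 3)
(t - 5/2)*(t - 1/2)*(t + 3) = t^3 - 31*t/4 + 15/4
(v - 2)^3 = v^3 - 6*v^2 + 12*v - 8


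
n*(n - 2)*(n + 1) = n^3 - n^2 - 2*n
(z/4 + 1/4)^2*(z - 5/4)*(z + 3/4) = z^4/16 + 3*z^3/32 - 15*z^2/256 - 19*z/128 - 15/256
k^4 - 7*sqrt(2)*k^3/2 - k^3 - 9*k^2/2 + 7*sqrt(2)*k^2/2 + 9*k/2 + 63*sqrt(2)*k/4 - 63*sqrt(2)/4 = (k - 1)*(k - 7*sqrt(2)/2)*(k - 3*sqrt(2)/2)*(k + 3*sqrt(2)/2)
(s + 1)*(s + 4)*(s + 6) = s^3 + 11*s^2 + 34*s + 24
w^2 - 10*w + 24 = (w - 6)*(w - 4)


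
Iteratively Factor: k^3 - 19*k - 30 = (k - 5)*(k^2 + 5*k + 6) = (k - 5)*(k + 3)*(k + 2)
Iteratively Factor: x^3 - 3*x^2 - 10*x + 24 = (x - 4)*(x^2 + x - 6) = (x - 4)*(x - 2)*(x + 3)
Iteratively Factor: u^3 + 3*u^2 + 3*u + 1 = (u + 1)*(u^2 + 2*u + 1) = (u + 1)^2*(u + 1)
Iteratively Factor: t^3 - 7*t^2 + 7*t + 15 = (t - 3)*(t^2 - 4*t - 5) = (t - 5)*(t - 3)*(t + 1)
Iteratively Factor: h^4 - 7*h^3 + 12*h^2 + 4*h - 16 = (h - 2)*(h^3 - 5*h^2 + 2*h + 8) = (h - 4)*(h - 2)*(h^2 - h - 2) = (h - 4)*(h - 2)^2*(h + 1)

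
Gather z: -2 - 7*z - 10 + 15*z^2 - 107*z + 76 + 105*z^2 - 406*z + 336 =120*z^2 - 520*z + 400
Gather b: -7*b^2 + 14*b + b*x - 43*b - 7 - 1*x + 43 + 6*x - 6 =-7*b^2 + b*(x - 29) + 5*x + 30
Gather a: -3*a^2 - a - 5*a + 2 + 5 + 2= -3*a^2 - 6*a + 9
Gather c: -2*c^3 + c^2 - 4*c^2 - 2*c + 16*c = -2*c^3 - 3*c^2 + 14*c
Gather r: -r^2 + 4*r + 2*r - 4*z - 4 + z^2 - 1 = -r^2 + 6*r + z^2 - 4*z - 5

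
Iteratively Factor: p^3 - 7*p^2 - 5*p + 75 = (p - 5)*(p^2 - 2*p - 15) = (p - 5)^2*(p + 3)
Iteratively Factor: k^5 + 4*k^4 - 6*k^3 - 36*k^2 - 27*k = (k + 1)*(k^4 + 3*k^3 - 9*k^2 - 27*k) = (k + 1)*(k + 3)*(k^3 - 9*k) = (k - 3)*(k + 1)*(k + 3)*(k^2 + 3*k) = k*(k - 3)*(k + 1)*(k + 3)*(k + 3)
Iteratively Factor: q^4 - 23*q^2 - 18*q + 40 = (q - 1)*(q^3 + q^2 - 22*q - 40) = (q - 1)*(q + 4)*(q^2 - 3*q - 10) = (q - 5)*(q - 1)*(q + 4)*(q + 2)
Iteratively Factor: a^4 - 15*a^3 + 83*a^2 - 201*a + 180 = (a - 4)*(a^3 - 11*a^2 + 39*a - 45) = (a - 4)*(a - 3)*(a^2 - 8*a + 15) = (a - 5)*(a - 4)*(a - 3)*(a - 3)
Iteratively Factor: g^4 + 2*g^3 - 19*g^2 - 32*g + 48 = (g + 4)*(g^3 - 2*g^2 - 11*g + 12) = (g - 4)*(g + 4)*(g^2 + 2*g - 3) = (g - 4)*(g + 3)*(g + 4)*(g - 1)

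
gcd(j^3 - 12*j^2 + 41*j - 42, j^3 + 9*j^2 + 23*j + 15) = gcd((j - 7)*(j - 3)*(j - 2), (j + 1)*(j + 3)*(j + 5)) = 1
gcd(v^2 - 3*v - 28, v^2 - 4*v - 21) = v - 7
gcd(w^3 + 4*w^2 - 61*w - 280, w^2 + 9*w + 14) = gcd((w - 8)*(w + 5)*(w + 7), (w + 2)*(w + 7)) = w + 7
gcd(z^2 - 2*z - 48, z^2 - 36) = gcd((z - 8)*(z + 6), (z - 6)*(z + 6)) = z + 6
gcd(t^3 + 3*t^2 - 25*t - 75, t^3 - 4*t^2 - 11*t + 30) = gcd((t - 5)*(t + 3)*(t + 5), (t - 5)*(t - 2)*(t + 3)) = t^2 - 2*t - 15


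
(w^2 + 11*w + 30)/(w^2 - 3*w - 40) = (w + 6)/(w - 8)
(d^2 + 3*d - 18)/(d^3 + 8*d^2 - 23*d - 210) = (d - 3)/(d^2 + 2*d - 35)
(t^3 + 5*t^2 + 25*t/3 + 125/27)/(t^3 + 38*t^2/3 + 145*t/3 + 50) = (9*t^2 + 30*t + 25)/(9*(t^2 + 11*t + 30))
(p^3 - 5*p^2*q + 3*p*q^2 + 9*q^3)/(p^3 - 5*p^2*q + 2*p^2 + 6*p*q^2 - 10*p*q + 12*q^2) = (p^2 - 2*p*q - 3*q^2)/(p^2 - 2*p*q + 2*p - 4*q)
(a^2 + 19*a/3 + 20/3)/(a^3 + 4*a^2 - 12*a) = (3*a^2 + 19*a + 20)/(3*a*(a^2 + 4*a - 12))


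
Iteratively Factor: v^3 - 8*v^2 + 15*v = (v)*(v^2 - 8*v + 15) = v*(v - 3)*(v - 5)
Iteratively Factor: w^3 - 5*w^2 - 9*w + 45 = (w + 3)*(w^2 - 8*w + 15) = (w - 3)*(w + 3)*(w - 5)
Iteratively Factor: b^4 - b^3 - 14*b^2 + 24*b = (b - 2)*(b^3 + b^2 - 12*b) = (b - 3)*(b - 2)*(b^2 + 4*b) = b*(b - 3)*(b - 2)*(b + 4)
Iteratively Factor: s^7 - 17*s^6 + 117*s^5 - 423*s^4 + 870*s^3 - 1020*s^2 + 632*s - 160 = (s - 2)*(s^6 - 15*s^5 + 87*s^4 - 249*s^3 + 372*s^2 - 276*s + 80) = (s - 5)*(s - 2)*(s^5 - 10*s^4 + 37*s^3 - 64*s^2 + 52*s - 16) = (s - 5)*(s - 2)^2*(s^4 - 8*s^3 + 21*s^2 - 22*s + 8) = (s - 5)*(s - 2)^3*(s^3 - 6*s^2 + 9*s - 4) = (s - 5)*(s - 2)^3*(s - 1)*(s^2 - 5*s + 4) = (s - 5)*(s - 2)^3*(s - 1)^2*(s - 4)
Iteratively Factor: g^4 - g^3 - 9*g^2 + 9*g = (g - 1)*(g^3 - 9*g) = (g - 1)*(g + 3)*(g^2 - 3*g) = (g - 3)*(g - 1)*(g + 3)*(g)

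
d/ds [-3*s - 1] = -3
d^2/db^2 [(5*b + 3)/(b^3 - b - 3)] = 2*(-(5*b + 3)*(3*b^2 - 1)^2 + (-15*b^2 - 3*b*(5*b + 3) + 5)*(-b^3 + b + 3))/(-b^3 + b + 3)^3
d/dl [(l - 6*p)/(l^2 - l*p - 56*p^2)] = (l^2 - l*p - 56*p^2 - (l - 6*p)*(2*l - p))/(-l^2 + l*p + 56*p^2)^2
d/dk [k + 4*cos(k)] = 1 - 4*sin(k)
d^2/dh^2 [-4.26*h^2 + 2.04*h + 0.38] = -8.52000000000000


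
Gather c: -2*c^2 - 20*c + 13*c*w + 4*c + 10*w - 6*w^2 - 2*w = -2*c^2 + c*(13*w - 16) - 6*w^2 + 8*w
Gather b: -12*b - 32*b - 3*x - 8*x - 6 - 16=-44*b - 11*x - 22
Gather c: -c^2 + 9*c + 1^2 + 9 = -c^2 + 9*c + 10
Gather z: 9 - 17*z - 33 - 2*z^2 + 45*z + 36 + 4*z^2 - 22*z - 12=2*z^2 + 6*z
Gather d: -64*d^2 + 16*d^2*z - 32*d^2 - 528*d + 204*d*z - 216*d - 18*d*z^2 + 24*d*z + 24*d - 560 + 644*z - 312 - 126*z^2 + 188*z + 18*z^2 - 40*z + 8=d^2*(16*z - 96) + d*(-18*z^2 + 228*z - 720) - 108*z^2 + 792*z - 864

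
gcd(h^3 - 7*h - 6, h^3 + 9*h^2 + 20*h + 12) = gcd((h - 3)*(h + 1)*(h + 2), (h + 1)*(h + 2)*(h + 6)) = h^2 + 3*h + 2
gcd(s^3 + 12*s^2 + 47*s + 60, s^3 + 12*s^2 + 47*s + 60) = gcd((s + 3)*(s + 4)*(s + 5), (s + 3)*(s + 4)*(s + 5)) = s^3 + 12*s^2 + 47*s + 60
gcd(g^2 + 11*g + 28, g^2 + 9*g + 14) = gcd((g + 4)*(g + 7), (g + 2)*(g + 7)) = g + 7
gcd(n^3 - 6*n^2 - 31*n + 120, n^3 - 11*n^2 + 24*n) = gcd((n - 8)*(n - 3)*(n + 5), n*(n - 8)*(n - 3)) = n^2 - 11*n + 24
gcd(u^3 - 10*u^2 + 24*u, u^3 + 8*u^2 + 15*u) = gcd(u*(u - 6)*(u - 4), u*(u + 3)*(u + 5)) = u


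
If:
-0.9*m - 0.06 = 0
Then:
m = -0.07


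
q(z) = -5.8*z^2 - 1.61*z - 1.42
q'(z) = -11.6*z - 1.61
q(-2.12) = -24.07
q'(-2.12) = 22.98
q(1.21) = -11.86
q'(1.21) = -15.65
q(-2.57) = -35.59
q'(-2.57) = 28.20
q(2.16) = -31.96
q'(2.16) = -26.67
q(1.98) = -27.35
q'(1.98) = -24.58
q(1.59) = -18.64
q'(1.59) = -20.05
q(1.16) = -11.09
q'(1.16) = -15.07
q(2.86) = -53.47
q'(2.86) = -34.79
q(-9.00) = -456.73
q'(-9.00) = 102.79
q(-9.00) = -456.73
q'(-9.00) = 102.79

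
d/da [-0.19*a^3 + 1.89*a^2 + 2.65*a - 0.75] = -0.57*a^2 + 3.78*a + 2.65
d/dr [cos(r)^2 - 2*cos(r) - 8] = 2*(1 - cos(r))*sin(r)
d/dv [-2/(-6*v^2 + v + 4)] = 2*(1 - 12*v)/(-6*v^2 + v + 4)^2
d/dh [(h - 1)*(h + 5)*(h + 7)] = 3*h^2 + 22*h + 23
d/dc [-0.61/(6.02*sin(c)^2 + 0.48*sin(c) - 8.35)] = (7.3444*sin(c) + 0.2928)*cos(c)/(6.02*sin(c)^2 + 0.48*sin(c) - 8.35)^2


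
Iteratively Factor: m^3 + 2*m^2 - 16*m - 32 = (m + 4)*(m^2 - 2*m - 8) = (m - 4)*(m + 4)*(m + 2)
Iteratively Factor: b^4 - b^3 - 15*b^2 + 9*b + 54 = (b + 3)*(b^3 - 4*b^2 - 3*b + 18) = (b - 3)*(b + 3)*(b^2 - b - 6) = (b - 3)^2*(b + 3)*(b + 2)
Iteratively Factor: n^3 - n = (n - 1)*(n^2 + n) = n*(n - 1)*(n + 1)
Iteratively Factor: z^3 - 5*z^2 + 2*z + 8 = (z - 2)*(z^2 - 3*z - 4) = (z - 2)*(z + 1)*(z - 4)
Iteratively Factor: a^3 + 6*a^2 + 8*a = (a + 2)*(a^2 + 4*a) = a*(a + 2)*(a + 4)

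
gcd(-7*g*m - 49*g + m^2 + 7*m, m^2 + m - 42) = m + 7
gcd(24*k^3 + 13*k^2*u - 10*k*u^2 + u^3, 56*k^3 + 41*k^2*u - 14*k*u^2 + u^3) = -8*k^2 - 7*k*u + u^2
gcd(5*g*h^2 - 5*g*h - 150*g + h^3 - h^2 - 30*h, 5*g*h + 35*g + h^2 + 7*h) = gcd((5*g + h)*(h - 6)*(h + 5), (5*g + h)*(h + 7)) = 5*g + h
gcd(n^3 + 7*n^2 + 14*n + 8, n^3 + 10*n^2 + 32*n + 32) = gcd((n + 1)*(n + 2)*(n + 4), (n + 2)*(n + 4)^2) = n^2 + 6*n + 8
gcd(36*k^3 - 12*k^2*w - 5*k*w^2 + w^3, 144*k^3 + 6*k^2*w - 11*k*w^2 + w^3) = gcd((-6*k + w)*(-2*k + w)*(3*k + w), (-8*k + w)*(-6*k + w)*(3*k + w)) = -18*k^2 - 3*k*w + w^2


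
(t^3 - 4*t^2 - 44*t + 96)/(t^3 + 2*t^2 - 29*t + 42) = (t^2 - 2*t - 48)/(t^2 + 4*t - 21)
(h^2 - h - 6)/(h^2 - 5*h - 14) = (h - 3)/(h - 7)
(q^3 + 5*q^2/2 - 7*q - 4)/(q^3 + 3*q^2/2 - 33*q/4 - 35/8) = 4*(q^2 + 2*q - 8)/(4*q^2 + 4*q - 35)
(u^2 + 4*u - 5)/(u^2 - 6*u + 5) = (u + 5)/(u - 5)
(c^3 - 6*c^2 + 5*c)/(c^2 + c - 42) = c*(c^2 - 6*c + 5)/(c^2 + c - 42)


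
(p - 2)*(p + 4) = p^2 + 2*p - 8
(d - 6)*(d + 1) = d^2 - 5*d - 6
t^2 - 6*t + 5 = (t - 5)*(t - 1)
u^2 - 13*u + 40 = (u - 8)*(u - 5)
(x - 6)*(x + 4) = x^2 - 2*x - 24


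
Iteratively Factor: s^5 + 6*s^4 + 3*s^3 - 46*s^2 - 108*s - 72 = (s - 3)*(s^4 + 9*s^3 + 30*s^2 + 44*s + 24) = (s - 3)*(s + 2)*(s^3 + 7*s^2 + 16*s + 12) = (s - 3)*(s + 2)*(s + 3)*(s^2 + 4*s + 4) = (s - 3)*(s + 2)^2*(s + 3)*(s + 2)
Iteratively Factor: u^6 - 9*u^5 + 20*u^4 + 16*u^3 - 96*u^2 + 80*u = (u + 2)*(u^5 - 11*u^4 + 42*u^3 - 68*u^2 + 40*u) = u*(u + 2)*(u^4 - 11*u^3 + 42*u^2 - 68*u + 40) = u*(u - 2)*(u + 2)*(u^3 - 9*u^2 + 24*u - 20) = u*(u - 5)*(u - 2)*(u + 2)*(u^2 - 4*u + 4) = u*(u - 5)*(u - 2)^2*(u + 2)*(u - 2)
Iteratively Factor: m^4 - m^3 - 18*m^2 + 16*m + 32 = (m - 4)*(m^3 + 3*m^2 - 6*m - 8) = (m - 4)*(m + 4)*(m^2 - m - 2) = (m - 4)*(m + 1)*(m + 4)*(m - 2)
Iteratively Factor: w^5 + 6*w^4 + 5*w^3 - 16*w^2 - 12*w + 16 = (w + 2)*(w^4 + 4*w^3 - 3*w^2 - 10*w + 8) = (w + 2)^2*(w^3 + 2*w^2 - 7*w + 4) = (w + 2)^2*(w + 4)*(w^2 - 2*w + 1) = (w - 1)*(w + 2)^2*(w + 4)*(w - 1)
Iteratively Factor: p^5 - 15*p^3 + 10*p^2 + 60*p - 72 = (p + 3)*(p^4 - 3*p^3 - 6*p^2 + 28*p - 24) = (p - 2)*(p + 3)*(p^3 - p^2 - 8*p + 12) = (p - 2)^2*(p + 3)*(p^2 + p - 6) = (p - 2)^3*(p + 3)*(p + 3)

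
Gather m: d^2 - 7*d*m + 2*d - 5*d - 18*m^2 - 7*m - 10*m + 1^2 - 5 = d^2 - 3*d - 18*m^2 + m*(-7*d - 17) - 4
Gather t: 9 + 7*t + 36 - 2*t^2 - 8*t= -2*t^2 - t + 45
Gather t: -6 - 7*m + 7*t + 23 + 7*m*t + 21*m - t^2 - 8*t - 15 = 14*m - t^2 + t*(7*m - 1) + 2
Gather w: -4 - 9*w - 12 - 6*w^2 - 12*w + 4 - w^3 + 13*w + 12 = -w^3 - 6*w^2 - 8*w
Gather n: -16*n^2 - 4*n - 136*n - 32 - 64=-16*n^2 - 140*n - 96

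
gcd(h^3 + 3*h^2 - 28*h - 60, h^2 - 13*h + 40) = h - 5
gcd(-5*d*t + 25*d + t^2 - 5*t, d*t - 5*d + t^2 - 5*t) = t - 5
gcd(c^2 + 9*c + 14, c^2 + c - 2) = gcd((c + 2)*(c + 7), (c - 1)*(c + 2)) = c + 2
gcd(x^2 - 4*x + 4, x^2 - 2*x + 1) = 1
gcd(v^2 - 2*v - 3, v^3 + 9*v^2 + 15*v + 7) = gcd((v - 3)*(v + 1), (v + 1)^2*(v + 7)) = v + 1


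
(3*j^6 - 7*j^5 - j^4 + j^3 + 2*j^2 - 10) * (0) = 0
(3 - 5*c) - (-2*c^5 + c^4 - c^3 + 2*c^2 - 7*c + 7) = 2*c^5 - c^4 + c^3 - 2*c^2 + 2*c - 4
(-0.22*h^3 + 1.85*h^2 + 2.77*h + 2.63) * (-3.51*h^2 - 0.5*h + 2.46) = 0.7722*h^5 - 6.3835*h^4 - 11.1889*h^3 - 6.0653*h^2 + 5.4992*h + 6.4698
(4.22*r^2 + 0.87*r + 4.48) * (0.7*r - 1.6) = 2.954*r^3 - 6.143*r^2 + 1.744*r - 7.168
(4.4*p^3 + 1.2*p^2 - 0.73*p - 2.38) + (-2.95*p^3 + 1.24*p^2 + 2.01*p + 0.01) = 1.45*p^3 + 2.44*p^2 + 1.28*p - 2.37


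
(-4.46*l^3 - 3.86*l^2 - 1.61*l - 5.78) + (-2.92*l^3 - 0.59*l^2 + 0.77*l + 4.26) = -7.38*l^3 - 4.45*l^2 - 0.84*l - 1.52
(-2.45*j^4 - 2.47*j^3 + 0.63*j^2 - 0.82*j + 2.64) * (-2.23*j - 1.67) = 5.4635*j^5 + 9.5996*j^4 + 2.72*j^3 + 0.7765*j^2 - 4.5178*j - 4.4088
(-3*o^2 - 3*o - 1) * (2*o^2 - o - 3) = -6*o^4 - 3*o^3 + 10*o^2 + 10*o + 3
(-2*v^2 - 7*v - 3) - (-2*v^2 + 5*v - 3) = -12*v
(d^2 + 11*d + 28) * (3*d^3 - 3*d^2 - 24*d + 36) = 3*d^5 + 30*d^4 + 27*d^3 - 312*d^2 - 276*d + 1008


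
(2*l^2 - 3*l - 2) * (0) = 0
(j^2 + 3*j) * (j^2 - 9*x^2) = j^4 + 3*j^3 - 9*j^2*x^2 - 27*j*x^2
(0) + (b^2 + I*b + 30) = b^2 + I*b + 30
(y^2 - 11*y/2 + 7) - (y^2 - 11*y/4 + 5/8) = 51/8 - 11*y/4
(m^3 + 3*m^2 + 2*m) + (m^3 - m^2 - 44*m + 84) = 2*m^3 + 2*m^2 - 42*m + 84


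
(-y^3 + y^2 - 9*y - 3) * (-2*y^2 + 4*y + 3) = 2*y^5 - 6*y^4 + 19*y^3 - 27*y^2 - 39*y - 9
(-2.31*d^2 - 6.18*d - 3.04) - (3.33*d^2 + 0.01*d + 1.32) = -5.64*d^2 - 6.19*d - 4.36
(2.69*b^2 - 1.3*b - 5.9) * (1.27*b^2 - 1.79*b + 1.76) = 3.4163*b^4 - 6.4661*b^3 - 0.4316*b^2 + 8.273*b - 10.384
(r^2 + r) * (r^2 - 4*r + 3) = r^4 - 3*r^3 - r^2 + 3*r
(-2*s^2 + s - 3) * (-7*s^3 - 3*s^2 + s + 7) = 14*s^5 - s^4 + 16*s^3 - 4*s^2 + 4*s - 21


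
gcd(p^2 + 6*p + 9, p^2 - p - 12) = p + 3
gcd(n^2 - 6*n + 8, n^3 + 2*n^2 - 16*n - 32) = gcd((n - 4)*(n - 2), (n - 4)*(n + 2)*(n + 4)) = n - 4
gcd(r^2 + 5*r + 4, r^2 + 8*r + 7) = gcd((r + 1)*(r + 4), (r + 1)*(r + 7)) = r + 1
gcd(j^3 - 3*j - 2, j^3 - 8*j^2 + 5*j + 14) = j^2 - j - 2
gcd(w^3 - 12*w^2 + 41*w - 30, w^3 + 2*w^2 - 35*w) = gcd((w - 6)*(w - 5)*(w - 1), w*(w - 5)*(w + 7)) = w - 5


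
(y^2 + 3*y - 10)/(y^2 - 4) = (y + 5)/(y + 2)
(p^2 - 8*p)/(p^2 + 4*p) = (p - 8)/(p + 4)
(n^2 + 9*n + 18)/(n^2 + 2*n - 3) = (n + 6)/(n - 1)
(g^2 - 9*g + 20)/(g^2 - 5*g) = (g - 4)/g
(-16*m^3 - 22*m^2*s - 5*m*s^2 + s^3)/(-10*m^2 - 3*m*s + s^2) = (-8*m^2 - 7*m*s + s^2)/(-5*m + s)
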